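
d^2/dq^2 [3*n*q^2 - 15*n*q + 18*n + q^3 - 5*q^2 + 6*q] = 6*n + 6*q - 10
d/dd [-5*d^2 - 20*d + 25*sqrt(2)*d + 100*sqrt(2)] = -10*d - 20 + 25*sqrt(2)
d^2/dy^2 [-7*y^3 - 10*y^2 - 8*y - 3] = -42*y - 20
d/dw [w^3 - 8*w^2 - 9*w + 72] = 3*w^2 - 16*w - 9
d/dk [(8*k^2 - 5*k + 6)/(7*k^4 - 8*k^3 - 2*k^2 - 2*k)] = (-112*k^5 + 169*k^4 - 248*k^3 + 118*k^2 + 24*k + 12)/(k^2*(49*k^6 - 112*k^5 + 36*k^4 + 4*k^3 + 36*k^2 + 8*k + 4))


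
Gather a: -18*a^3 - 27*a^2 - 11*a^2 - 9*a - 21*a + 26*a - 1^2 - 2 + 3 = -18*a^3 - 38*a^2 - 4*a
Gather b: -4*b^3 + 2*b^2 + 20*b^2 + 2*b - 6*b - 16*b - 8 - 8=-4*b^3 + 22*b^2 - 20*b - 16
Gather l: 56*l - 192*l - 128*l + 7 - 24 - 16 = -264*l - 33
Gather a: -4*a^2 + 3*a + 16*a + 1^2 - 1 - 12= -4*a^2 + 19*a - 12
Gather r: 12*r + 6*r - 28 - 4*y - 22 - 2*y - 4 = 18*r - 6*y - 54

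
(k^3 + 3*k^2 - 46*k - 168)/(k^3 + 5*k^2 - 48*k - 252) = (k + 4)/(k + 6)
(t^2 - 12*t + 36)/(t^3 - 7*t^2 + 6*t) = (t - 6)/(t*(t - 1))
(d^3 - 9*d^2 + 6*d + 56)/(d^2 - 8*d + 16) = (d^2 - 5*d - 14)/(d - 4)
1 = 1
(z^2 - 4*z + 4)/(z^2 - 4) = (z - 2)/(z + 2)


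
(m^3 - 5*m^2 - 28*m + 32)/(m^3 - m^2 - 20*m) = (m^2 - 9*m + 8)/(m*(m - 5))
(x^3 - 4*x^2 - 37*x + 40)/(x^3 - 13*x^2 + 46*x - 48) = (x^2 + 4*x - 5)/(x^2 - 5*x + 6)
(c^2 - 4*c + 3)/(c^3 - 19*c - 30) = (-c^2 + 4*c - 3)/(-c^3 + 19*c + 30)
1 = 1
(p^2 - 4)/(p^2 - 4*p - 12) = (p - 2)/(p - 6)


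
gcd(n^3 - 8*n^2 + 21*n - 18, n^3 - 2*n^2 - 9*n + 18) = n^2 - 5*n + 6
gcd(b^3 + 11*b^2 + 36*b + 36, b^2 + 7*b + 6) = b + 6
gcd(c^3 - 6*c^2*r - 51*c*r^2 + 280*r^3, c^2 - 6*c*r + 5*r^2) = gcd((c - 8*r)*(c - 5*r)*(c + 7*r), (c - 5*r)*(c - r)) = -c + 5*r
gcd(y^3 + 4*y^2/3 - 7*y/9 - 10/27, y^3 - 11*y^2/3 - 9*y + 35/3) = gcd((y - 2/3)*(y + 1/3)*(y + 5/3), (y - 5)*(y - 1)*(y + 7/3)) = 1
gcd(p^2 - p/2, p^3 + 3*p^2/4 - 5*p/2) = p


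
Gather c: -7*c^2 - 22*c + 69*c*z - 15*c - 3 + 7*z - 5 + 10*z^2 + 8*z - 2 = -7*c^2 + c*(69*z - 37) + 10*z^2 + 15*z - 10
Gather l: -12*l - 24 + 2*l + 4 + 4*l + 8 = -6*l - 12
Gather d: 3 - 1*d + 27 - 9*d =30 - 10*d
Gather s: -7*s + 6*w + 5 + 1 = -7*s + 6*w + 6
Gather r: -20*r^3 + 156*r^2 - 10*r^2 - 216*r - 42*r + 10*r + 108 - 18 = -20*r^3 + 146*r^2 - 248*r + 90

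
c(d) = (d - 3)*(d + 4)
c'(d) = 2*d + 1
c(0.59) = -11.06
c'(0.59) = 2.18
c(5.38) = 22.32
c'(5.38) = 11.76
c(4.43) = 12.05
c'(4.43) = 9.86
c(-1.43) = -11.39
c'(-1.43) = -1.86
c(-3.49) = -3.31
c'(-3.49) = -5.98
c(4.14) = 9.28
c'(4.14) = 9.28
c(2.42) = -3.72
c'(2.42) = 5.84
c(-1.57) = -11.11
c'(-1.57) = -2.14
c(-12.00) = 120.00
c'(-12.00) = -23.00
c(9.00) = 78.00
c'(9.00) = 19.00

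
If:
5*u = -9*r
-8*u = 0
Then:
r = 0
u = 0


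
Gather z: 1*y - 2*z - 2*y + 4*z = -y + 2*z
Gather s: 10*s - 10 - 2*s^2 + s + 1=-2*s^2 + 11*s - 9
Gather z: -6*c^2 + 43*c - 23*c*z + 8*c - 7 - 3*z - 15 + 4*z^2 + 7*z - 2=-6*c^2 + 51*c + 4*z^2 + z*(4 - 23*c) - 24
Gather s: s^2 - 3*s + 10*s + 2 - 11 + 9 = s^2 + 7*s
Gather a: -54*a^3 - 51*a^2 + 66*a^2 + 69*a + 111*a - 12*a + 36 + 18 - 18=-54*a^3 + 15*a^2 + 168*a + 36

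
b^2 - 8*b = b*(b - 8)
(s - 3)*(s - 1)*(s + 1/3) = s^3 - 11*s^2/3 + 5*s/3 + 1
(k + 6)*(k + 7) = k^2 + 13*k + 42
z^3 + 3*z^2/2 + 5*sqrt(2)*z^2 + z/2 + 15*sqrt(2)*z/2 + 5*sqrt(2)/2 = (z + 1/2)*(z + 1)*(z + 5*sqrt(2))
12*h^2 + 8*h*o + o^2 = (2*h + o)*(6*h + o)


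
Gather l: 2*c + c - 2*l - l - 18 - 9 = 3*c - 3*l - 27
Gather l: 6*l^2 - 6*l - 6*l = 6*l^2 - 12*l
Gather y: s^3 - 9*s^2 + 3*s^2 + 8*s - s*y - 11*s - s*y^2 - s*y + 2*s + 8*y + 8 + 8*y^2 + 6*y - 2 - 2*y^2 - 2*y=s^3 - 6*s^2 - s + y^2*(6 - s) + y*(12 - 2*s) + 6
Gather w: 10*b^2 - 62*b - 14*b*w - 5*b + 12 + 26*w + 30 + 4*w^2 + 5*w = 10*b^2 - 67*b + 4*w^2 + w*(31 - 14*b) + 42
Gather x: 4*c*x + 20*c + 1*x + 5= 20*c + x*(4*c + 1) + 5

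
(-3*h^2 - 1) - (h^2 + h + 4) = -4*h^2 - h - 5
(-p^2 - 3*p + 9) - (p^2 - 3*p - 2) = 11 - 2*p^2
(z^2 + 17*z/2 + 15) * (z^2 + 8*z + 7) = z^4 + 33*z^3/2 + 90*z^2 + 359*z/2 + 105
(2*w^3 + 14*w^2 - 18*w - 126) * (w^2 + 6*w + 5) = 2*w^5 + 26*w^4 + 76*w^3 - 164*w^2 - 846*w - 630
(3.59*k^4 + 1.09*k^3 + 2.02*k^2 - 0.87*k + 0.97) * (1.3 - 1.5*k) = -5.385*k^5 + 3.032*k^4 - 1.613*k^3 + 3.931*k^2 - 2.586*k + 1.261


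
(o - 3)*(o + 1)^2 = o^3 - o^2 - 5*o - 3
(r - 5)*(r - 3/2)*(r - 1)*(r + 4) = r^4 - 7*r^3/2 - 16*r^2 + 97*r/2 - 30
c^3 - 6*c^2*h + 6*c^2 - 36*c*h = c*(c + 6)*(c - 6*h)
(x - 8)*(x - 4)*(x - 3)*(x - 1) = x^4 - 16*x^3 + 83*x^2 - 164*x + 96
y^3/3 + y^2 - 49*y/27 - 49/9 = (y/3 + 1)*(y - 7/3)*(y + 7/3)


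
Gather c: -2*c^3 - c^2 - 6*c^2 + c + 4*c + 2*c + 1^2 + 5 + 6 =-2*c^3 - 7*c^2 + 7*c + 12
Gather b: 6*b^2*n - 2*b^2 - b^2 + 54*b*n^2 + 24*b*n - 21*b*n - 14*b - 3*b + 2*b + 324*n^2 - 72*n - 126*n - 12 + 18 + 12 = b^2*(6*n - 3) + b*(54*n^2 + 3*n - 15) + 324*n^2 - 198*n + 18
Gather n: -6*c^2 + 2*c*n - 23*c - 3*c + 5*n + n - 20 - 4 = -6*c^2 - 26*c + n*(2*c + 6) - 24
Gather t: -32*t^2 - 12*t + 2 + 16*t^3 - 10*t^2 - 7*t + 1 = 16*t^3 - 42*t^2 - 19*t + 3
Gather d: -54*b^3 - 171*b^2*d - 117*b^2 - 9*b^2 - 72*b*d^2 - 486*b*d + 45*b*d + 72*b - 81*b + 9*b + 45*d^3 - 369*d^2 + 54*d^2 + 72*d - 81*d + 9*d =-54*b^3 - 126*b^2 + 45*d^3 + d^2*(-72*b - 315) + d*(-171*b^2 - 441*b)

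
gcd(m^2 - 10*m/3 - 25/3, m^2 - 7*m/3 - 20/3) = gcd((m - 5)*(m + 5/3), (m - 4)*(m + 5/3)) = m + 5/3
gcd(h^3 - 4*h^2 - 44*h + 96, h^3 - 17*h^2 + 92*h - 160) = h - 8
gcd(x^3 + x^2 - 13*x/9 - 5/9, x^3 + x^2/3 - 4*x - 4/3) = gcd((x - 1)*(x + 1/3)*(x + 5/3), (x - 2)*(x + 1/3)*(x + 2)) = x + 1/3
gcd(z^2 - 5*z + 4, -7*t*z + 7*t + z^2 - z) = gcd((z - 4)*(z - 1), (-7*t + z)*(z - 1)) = z - 1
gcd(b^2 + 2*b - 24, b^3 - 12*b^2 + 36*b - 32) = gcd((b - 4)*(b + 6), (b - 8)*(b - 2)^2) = 1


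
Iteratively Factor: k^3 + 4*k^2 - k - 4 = (k + 1)*(k^2 + 3*k - 4) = (k + 1)*(k + 4)*(k - 1)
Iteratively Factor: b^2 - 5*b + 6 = (b - 2)*(b - 3)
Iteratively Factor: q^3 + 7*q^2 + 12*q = (q)*(q^2 + 7*q + 12) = q*(q + 4)*(q + 3)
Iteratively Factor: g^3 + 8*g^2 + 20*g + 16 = (g + 4)*(g^2 + 4*g + 4) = (g + 2)*(g + 4)*(g + 2)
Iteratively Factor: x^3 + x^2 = (x)*(x^2 + x) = x*(x + 1)*(x)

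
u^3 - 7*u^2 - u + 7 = (u - 7)*(u - 1)*(u + 1)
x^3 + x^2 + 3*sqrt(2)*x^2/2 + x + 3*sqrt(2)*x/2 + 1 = (x + 1)*(x + sqrt(2)/2)*(x + sqrt(2))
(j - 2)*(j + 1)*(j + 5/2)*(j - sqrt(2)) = j^4 - sqrt(2)*j^3 + 3*j^3/2 - 9*j^2/2 - 3*sqrt(2)*j^2/2 - 5*j + 9*sqrt(2)*j/2 + 5*sqrt(2)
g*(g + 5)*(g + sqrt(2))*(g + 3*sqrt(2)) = g^4 + 5*g^3 + 4*sqrt(2)*g^3 + 6*g^2 + 20*sqrt(2)*g^2 + 30*g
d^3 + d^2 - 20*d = d*(d - 4)*(d + 5)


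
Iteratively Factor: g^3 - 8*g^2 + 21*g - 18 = (g - 3)*(g^2 - 5*g + 6) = (g - 3)^2*(g - 2)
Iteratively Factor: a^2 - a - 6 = (a + 2)*(a - 3)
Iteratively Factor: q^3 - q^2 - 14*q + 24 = (q + 4)*(q^2 - 5*q + 6) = (q - 2)*(q + 4)*(q - 3)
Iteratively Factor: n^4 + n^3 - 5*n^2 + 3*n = (n - 1)*(n^3 + 2*n^2 - 3*n) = (n - 1)^2*(n^2 + 3*n) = n*(n - 1)^2*(n + 3)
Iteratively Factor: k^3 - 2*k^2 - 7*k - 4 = (k + 1)*(k^2 - 3*k - 4) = (k - 4)*(k + 1)*(k + 1)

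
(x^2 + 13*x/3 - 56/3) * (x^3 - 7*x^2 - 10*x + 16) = x^5 - 8*x^4/3 - 59*x^3 + 310*x^2/3 + 256*x - 896/3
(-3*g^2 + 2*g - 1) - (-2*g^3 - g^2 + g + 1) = 2*g^3 - 2*g^2 + g - 2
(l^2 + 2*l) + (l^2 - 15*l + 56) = 2*l^2 - 13*l + 56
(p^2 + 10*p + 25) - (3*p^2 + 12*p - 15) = -2*p^2 - 2*p + 40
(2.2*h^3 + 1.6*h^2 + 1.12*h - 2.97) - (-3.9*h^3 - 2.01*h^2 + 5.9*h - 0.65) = 6.1*h^3 + 3.61*h^2 - 4.78*h - 2.32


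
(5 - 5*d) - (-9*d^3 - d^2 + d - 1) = 9*d^3 + d^2 - 6*d + 6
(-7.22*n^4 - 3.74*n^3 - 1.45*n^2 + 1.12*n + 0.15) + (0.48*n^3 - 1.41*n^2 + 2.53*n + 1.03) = -7.22*n^4 - 3.26*n^3 - 2.86*n^2 + 3.65*n + 1.18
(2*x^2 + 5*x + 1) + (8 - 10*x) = 2*x^2 - 5*x + 9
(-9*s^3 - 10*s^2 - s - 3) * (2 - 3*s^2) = 27*s^5 + 30*s^4 - 15*s^3 - 11*s^2 - 2*s - 6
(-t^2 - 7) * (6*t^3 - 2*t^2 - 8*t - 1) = -6*t^5 + 2*t^4 - 34*t^3 + 15*t^2 + 56*t + 7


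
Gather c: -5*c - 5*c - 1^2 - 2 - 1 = -10*c - 4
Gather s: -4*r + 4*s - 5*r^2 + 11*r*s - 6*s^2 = -5*r^2 - 4*r - 6*s^2 + s*(11*r + 4)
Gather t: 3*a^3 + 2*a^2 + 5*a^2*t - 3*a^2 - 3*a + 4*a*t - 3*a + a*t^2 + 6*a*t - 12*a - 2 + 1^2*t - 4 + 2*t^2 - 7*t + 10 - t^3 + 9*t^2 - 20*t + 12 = 3*a^3 - a^2 - 18*a - t^3 + t^2*(a + 11) + t*(5*a^2 + 10*a - 26) + 16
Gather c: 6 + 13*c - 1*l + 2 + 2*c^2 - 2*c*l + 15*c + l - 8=2*c^2 + c*(28 - 2*l)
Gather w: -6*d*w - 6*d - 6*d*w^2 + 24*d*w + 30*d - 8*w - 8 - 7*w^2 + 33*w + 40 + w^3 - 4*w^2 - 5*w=24*d + w^3 + w^2*(-6*d - 11) + w*(18*d + 20) + 32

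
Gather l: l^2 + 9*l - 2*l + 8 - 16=l^2 + 7*l - 8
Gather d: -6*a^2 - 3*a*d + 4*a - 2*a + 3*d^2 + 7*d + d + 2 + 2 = -6*a^2 + 2*a + 3*d^2 + d*(8 - 3*a) + 4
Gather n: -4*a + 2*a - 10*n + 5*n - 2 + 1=-2*a - 5*n - 1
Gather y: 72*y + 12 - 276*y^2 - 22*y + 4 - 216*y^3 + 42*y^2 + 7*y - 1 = -216*y^3 - 234*y^2 + 57*y + 15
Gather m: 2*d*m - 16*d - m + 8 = -16*d + m*(2*d - 1) + 8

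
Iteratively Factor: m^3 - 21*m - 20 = (m - 5)*(m^2 + 5*m + 4) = (m - 5)*(m + 4)*(m + 1)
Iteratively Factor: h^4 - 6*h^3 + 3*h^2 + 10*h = (h - 5)*(h^3 - h^2 - 2*h) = h*(h - 5)*(h^2 - h - 2) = h*(h - 5)*(h + 1)*(h - 2)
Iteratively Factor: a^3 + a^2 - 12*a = (a)*(a^2 + a - 12) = a*(a - 3)*(a + 4)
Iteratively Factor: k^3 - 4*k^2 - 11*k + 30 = (k + 3)*(k^2 - 7*k + 10) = (k - 2)*(k + 3)*(k - 5)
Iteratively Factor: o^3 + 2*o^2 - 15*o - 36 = (o + 3)*(o^2 - o - 12) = (o + 3)^2*(o - 4)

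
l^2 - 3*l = l*(l - 3)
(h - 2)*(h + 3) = h^2 + h - 6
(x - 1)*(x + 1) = x^2 - 1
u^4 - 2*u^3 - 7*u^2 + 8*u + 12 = (u - 3)*(u - 2)*(u + 1)*(u + 2)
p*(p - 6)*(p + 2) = p^3 - 4*p^2 - 12*p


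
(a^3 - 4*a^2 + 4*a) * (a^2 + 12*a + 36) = a^5 + 8*a^4 - 8*a^3 - 96*a^2 + 144*a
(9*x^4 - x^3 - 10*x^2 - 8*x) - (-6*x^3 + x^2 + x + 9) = 9*x^4 + 5*x^3 - 11*x^2 - 9*x - 9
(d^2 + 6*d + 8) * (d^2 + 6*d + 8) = d^4 + 12*d^3 + 52*d^2 + 96*d + 64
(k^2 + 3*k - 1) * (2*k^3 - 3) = 2*k^5 + 6*k^4 - 2*k^3 - 3*k^2 - 9*k + 3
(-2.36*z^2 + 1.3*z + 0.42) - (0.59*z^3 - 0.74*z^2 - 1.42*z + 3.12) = -0.59*z^3 - 1.62*z^2 + 2.72*z - 2.7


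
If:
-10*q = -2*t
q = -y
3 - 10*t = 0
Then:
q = 3/50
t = 3/10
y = -3/50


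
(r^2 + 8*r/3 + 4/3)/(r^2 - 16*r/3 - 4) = (r + 2)/(r - 6)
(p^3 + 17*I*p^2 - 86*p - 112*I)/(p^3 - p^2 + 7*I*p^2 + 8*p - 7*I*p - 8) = (p^2 + 9*I*p - 14)/(p^2 - p*(1 + I) + I)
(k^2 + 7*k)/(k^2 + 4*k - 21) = k/(k - 3)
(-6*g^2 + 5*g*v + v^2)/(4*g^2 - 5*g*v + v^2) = (6*g + v)/(-4*g + v)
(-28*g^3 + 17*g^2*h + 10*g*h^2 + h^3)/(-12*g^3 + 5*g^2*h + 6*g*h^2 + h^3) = (7*g + h)/(3*g + h)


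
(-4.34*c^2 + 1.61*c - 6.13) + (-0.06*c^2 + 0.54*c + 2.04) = -4.4*c^2 + 2.15*c - 4.09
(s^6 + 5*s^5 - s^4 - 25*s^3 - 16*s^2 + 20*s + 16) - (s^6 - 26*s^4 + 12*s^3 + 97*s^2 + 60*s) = 5*s^5 + 25*s^4 - 37*s^3 - 113*s^2 - 40*s + 16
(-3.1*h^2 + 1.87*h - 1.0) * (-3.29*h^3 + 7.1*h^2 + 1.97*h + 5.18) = 10.199*h^5 - 28.1623*h^4 + 10.46*h^3 - 19.4741*h^2 + 7.7166*h - 5.18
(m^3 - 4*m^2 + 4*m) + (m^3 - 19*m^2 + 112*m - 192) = 2*m^3 - 23*m^2 + 116*m - 192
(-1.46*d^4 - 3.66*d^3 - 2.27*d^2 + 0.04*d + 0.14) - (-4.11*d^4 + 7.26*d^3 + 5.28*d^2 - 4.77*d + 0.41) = 2.65*d^4 - 10.92*d^3 - 7.55*d^2 + 4.81*d - 0.27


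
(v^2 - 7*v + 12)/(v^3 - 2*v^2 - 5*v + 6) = (v - 4)/(v^2 + v - 2)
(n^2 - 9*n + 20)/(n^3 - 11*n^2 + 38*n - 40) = 1/(n - 2)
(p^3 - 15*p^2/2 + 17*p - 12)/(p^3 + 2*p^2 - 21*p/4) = 2*(p^2 - 6*p + 8)/(p*(2*p + 7))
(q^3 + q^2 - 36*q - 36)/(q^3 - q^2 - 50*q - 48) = (q - 6)/(q - 8)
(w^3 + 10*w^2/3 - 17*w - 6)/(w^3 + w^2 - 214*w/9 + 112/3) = 3*(3*w^2 - 8*w - 3)/(9*w^2 - 45*w + 56)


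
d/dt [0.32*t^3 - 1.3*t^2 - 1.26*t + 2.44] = 0.96*t^2 - 2.6*t - 1.26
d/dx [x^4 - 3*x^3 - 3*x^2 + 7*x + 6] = 4*x^3 - 9*x^2 - 6*x + 7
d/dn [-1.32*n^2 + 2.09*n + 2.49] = 2.09 - 2.64*n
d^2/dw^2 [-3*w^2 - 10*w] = -6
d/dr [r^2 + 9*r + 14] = 2*r + 9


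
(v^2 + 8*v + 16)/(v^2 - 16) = (v + 4)/(v - 4)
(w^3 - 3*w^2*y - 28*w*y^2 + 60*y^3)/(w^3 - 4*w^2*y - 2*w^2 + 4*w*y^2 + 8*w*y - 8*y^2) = (-w^2 + w*y + 30*y^2)/(-w^2 + 2*w*y + 2*w - 4*y)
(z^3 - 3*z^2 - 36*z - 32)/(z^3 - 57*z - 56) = (z + 4)/(z + 7)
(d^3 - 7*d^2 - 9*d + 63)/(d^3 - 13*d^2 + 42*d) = (d^2 - 9)/(d*(d - 6))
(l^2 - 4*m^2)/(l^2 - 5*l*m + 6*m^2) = (l + 2*m)/(l - 3*m)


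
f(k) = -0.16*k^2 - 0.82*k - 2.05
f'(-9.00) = 2.06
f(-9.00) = -7.63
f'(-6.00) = 1.10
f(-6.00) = -2.89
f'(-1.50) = -0.34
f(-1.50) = -1.18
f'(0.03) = -0.83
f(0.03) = -2.07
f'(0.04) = -0.83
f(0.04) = -2.08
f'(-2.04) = -0.17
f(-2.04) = -1.04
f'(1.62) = -1.34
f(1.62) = -3.80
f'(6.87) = -3.02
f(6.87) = -15.23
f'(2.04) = -1.47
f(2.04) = -4.39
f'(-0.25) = -0.74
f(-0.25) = -1.86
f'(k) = -0.32*k - 0.82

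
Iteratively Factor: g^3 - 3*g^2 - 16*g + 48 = (g + 4)*(g^2 - 7*g + 12) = (g - 3)*(g + 4)*(g - 4)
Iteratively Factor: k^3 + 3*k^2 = (k)*(k^2 + 3*k) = k*(k + 3)*(k)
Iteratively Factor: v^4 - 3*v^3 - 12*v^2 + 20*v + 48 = (v + 2)*(v^3 - 5*v^2 - 2*v + 24) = (v - 4)*(v + 2)*(v^2 - v - 6) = (v - 4)*(v - 3)*(v + 2)*(v + 2)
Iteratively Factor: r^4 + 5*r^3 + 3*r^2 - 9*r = (r + 3)*(r^3 + 2*r^2 - 3*r) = r*(r + 3)*(r^2 + 2*r - 3) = r*(r + 3)^2*(r - 1)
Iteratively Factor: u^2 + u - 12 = (u - 3)*(u + 4)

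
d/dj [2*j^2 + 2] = 4*j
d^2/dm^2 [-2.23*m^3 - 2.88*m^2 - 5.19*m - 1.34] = -13.38*m - 5.76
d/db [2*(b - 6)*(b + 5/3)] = 4*b - 26/3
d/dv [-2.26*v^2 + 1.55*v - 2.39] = 1.55 - 4.52*v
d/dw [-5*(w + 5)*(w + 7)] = -10*w - 60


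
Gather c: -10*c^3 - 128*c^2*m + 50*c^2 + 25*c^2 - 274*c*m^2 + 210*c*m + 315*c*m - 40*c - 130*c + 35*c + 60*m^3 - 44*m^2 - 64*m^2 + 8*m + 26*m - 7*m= -10*c^3 + c^2*(75 - 128*m) + c*(-274*m^2 + 525*m - 135) + 60*m^3 - 108*m^2 + 27*m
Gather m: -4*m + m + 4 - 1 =3 - 3*m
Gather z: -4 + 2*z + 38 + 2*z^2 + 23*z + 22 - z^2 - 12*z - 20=z^2 + 13*z + 36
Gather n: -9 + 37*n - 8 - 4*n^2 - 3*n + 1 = -4*n^2 + 34*n - 16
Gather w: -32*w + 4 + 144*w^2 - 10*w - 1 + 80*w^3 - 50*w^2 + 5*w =80*w^3 + 94*w^2 - 37*w + 3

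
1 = 1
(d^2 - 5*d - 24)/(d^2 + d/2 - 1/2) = 2*(d^2 - 5*d - 24)/(2*d^2 + d - 1)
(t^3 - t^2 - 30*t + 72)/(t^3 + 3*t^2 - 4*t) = (t^3 - t^2 - 30*t + 72)/(t*(t^2 + 3*t - 4))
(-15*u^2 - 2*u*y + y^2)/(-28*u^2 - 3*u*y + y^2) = (15*u^2 + 2*u*y - y^2)/(28*u^2 + 3*u*y - y^2)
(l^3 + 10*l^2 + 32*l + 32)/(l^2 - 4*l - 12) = (l^2 + 8*l + 16)/(l - 6)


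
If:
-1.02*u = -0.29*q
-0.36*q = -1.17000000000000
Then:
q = 3.25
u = 0.92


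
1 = 1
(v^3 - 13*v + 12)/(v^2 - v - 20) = (v^2 - 4*v + 3)/(v - 5)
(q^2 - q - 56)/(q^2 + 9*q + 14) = (q - 8)/(q + 2)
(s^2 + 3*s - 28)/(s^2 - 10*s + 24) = (s + 7)/(s - 6)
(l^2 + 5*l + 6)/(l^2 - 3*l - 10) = (l + 3)/(l - 5)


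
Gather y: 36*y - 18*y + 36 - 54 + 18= 18*y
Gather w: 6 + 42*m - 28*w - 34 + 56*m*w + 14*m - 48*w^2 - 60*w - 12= 56*m - 48*w^2 + w*(56*m - 88) - 40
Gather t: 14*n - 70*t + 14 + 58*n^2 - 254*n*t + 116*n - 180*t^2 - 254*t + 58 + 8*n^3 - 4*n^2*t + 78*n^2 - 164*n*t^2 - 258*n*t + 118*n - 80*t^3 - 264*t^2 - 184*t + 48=8*n^3 + 136*n^2 + 248*n - 80*t^3 + t^2*(-164*n - 444) + t*(-4*n^2 - 512*n - 508) + 120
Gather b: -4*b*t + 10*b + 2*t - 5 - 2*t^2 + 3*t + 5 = b*(10 - 4*t) - 2*t^2 + 5*t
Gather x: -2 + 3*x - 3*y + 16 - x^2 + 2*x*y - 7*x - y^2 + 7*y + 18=-x^2 + x*(2*y - 4) - y^2 + 4*y + 32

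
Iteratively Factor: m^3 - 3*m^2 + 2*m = (m - 1)*(m^2 - 2*m) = (m - 2)*(m - 1)*(m)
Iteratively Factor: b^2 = (b)*(b)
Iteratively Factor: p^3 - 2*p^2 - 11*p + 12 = (p - 4)*(p^2 + 2*p - 3) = (p - 4)*(p + 3)*(p - 1)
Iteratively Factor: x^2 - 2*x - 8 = (x + 2)*(x - 4)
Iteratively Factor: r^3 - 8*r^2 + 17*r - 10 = (r - 1)*(r^2 - 7*r + 10) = (r - 2)*(r - 1)*(r - 5)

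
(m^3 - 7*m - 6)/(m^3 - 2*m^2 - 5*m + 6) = (m + 1)/(m - 1)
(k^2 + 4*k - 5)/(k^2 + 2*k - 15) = (k - 1)/(k - 3)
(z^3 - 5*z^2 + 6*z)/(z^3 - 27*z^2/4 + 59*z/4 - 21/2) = 4*z/(4*z - 7)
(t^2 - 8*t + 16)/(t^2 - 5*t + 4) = (t - 4)/(t - 1)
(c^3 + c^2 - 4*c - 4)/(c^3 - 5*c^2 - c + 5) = (c^2 - 4)/(c^2 - 6*c + 5)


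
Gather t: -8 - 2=-10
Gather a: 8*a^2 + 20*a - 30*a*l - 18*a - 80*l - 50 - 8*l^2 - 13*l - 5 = 8*a^2 + a*(2 - 30*l) - 8*l^2 - 93*l - 55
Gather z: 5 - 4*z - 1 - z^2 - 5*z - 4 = -z^2 - 9*z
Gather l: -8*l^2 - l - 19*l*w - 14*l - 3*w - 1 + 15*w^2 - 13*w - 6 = -8*l^2 + l*(-19*w - 15) + 15*w^2 - 16*w - 7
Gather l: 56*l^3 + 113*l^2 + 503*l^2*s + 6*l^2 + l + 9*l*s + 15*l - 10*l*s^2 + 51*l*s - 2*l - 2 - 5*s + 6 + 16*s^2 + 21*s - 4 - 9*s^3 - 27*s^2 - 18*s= 56*l^3 + l^2*(503*s + 119) + l*(-10*s^2 + 60*s + 14) - 9*s^3 - 11*s^2 - 2*s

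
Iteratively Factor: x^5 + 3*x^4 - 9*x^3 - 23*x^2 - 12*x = (x + 1)*(x^4 + 2*x^3 - 11*x^2 - 12*x) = (x + 1)^2*(x^3 + x^2 - 12*x) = (x + 1)^2*(x + 4)*(x^2 - 3*x) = x*(x + 1)^2*(x + 4)*(x - 3)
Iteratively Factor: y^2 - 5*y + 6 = (y - 2)*(y - 3)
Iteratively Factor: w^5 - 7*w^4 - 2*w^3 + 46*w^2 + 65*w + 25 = (w + 1)*(w^4 - 8*w^3 + 6*w^2 + 40*w + 25) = (w - 5)*(w + 1)*(w^3 - 3*w^2 - 9*w - 5) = (w - 5)*(w + 1)^2*(w^2 - 4*w - 5) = (w - 5)*(w + 1)^3*(w - 5)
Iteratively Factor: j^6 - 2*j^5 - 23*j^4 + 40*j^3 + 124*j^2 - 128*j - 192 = (j - 4)*(j^5 + 2*j^4 - 15*j^3 - 20*j^2 + 44*j + 48) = (j - 4)*(j - 2)*(j^4 + 4*j^3 - 7*j^2 - 34*j - 24) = (j - 4)*(j - 2)*(j + 4)*(j^3 - 7*j - 6) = (j - 4)*(j - 2)*(j + 2)*(j + 4)*(j^2 - 2*j - 3) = (j - 4)*(j - 3)*(j - 2)*(j + 2)*(j + 4)*(j + 1)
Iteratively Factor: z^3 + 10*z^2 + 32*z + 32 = (z + 4)*(z^2 + 6*z + 8) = (z + 4)^2*(z + 2)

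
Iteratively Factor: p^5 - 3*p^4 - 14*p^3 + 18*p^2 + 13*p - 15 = (p + 1)*(p^4 - 4*p^3 - 10*p^2 + 28*p - 15) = (p + 1)*(p + 3)*(p^3 - 7*p^2 + 11*p - 5) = (p - 1)*(p + 1)*(p + 3)*(p^2 - 6*p + 5) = (p - 5)*(p - 1)*(p + 1)*(p + 3)*(p - 1)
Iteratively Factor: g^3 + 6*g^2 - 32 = (g + 4)*(g^2 + 2*g - 8) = (g + 4)^2*(g - 2)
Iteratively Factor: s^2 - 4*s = (s - 4)*(s)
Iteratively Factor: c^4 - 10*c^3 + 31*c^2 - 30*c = (c - 2)*(c^3 - 8*c^2 + 15*c) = c*(c - 2)*(c^2 - 8*c + 15) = c*(c - 5)*(c - 2)*(c - 3)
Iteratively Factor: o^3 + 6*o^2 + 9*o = (o)*(o^2 + 6*o + 9) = o*(o + 3)*(o + 3)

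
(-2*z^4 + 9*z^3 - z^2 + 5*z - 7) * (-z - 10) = 2*z^5 + 11*z^4 - 89*z^3 + 5*z^2 - 43*z + 70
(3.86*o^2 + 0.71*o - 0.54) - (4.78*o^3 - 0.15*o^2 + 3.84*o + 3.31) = -4.78*o^3 + 4.01*o^2 - 3.13*o - 3.85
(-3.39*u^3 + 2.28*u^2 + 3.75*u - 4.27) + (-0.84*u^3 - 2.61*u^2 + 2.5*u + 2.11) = -4.23*u^3 - 0.33*u^2 + 6.25*u - 2.16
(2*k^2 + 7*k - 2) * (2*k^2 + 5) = 4*k^4 + 14*k^3 + 6*k^2 + 35*k - 10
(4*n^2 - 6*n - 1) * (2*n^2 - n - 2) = 8*n^4 - 16*n^3 - 4*n^2 + 13*n + 2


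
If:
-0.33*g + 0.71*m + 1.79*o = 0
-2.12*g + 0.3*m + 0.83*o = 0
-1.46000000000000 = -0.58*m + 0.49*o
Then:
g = -0.03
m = 1.88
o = -0.75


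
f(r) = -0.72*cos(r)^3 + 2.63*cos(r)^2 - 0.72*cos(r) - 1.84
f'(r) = 2.16*sin(r)*cos(r)^2 - 5.26*sin(r)*cos(r) + 0.72*sin(r) = (2.16*cos(r)^2 - 5.26*cos(r) + 0.72)*sin(r)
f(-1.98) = -1.09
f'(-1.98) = -2.89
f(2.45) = 0.60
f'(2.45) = 3.86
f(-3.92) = 0.27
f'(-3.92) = 3.90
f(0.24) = -0.72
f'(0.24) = -0.56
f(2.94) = 2.07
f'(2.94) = 1.59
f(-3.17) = 2.23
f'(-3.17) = 0.23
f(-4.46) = -1.48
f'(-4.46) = 2.10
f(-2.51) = 0.83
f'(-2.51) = -3.76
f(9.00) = 1.54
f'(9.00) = 3.01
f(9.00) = 1.54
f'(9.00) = 3.01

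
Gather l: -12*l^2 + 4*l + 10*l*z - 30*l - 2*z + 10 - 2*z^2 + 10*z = -12*l^2 + l*(10*z - 26) - 2*z^2 + 8*z + 10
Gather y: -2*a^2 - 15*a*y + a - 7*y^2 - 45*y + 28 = -2*a^2 + a - 7*y^2 + y*(-15*a - 45) + 28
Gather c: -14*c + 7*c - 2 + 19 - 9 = 8 - 7*c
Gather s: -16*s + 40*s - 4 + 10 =24*s + 6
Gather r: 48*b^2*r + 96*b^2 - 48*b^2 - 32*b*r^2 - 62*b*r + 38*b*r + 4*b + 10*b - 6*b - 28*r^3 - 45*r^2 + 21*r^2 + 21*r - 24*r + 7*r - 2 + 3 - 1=48*b^2 + 8*b - 28*r^3 + r^2*(-32*b - 24) + r*(48*b^2 - 24*b + 4)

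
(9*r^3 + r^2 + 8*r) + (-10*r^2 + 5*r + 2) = 9*r^3 - 9*r^2 + 13*r + 2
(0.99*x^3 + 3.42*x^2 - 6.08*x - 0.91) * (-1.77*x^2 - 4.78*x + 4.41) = -1.7523*x^5 - 10.7856*x^4 - 1.2201*x^3 + 45.7553*x^2 - 22.463*x - 4.0131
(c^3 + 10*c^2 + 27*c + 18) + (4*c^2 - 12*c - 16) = c^3 + 14*c^2 + 15*c + 2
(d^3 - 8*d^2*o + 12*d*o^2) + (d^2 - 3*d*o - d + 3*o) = d^3 - 8*d^2*o + d^2 + 12*d*o^2 - 3*d*o - d + 3*o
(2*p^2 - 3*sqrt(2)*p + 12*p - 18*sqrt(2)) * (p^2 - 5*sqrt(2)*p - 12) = 2*p^4 - 13*sqrt(2)*p^3 + 12*p^3 - 78*sqrt(2)*p^2 + 6*p^2 + 36*p + 36*sqrt(2)*p + 216*sqrt(2)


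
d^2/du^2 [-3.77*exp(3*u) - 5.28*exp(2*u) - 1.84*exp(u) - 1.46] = (-33.93*exp(2*u) - 21.12*exp(u) - 1.84)*exp(u)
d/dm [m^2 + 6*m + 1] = 2*m + 6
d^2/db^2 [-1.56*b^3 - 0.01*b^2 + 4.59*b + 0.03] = -9.36*b - 0.02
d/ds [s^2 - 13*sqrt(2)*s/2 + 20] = 2*s - 13*sqrt(2)/2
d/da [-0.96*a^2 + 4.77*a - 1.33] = 4.77 - 1.92*a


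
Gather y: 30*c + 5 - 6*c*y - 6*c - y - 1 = 24*c + y*(-6*c - 1) + 4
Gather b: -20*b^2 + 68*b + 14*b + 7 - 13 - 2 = -20*b^2 + 82*b - 8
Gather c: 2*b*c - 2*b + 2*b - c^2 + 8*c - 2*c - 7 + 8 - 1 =-c^2 + c*(2*b + 6)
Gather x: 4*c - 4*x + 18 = 4*c - 4*x + 18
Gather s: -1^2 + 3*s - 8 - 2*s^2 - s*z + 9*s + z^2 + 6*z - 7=-2*s^2 + s*(12 - z) + z^2 + 6*z - 16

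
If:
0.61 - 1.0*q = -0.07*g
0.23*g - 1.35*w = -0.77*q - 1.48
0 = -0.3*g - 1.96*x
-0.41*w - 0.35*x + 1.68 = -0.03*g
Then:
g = 410.51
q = 29.35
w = 87.77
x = -62.83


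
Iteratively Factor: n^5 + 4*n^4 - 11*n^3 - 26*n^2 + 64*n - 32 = (n + 4)*(n^4 - 11*n^2 + 18*n - 8) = (n - 1)*(n + 4)*(n^3 + n^2 - 10*n + 8) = (n - 1)*(n + 4)^2*(n^2 - 3*n + 2) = (n - 1)^2*(n + 4)^2*(n - 2)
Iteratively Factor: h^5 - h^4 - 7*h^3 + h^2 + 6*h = (h + 1)*(h^4 - 2*h^3 - 5*h^2 + 6*h) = (h + 1)*(h + 2)*(h^3 - 4*h^2 + 3*h) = (h - 3)*(h + 1)*(h + 2)*(h^2 - h) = (h - 3)*(h - 1)*(h + 1)*(h + 2)*(h)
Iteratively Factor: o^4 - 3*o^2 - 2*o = (o + 1)*(o^3 - o^2 - 2*o) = (o + 1)^2*(o^2 - 2*o) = o*(o + 1)^2*(o - 2)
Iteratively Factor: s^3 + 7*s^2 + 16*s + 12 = (s + 3)*(s^2 + 4*s + 4) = (s + 2)*(s + 3)*(s + 2)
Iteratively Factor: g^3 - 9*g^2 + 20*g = (g - 4)*(g^2 - 5*g) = (g - 5)*(g - 4)*(g)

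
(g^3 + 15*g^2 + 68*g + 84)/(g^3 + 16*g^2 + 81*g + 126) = (g + 2)/(g + 3)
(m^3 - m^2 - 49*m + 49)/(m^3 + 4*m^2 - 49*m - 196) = (m - 1)/(m + 4)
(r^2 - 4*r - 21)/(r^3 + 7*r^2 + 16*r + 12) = (r - 7)/(r^2 + 4*r + 4)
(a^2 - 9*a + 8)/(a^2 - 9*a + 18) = (a^2 - 9*a + 8)/(a^2 - 9*a + 18)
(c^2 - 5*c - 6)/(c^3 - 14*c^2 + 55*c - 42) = (c + 1)/(c^2 - 8*c + 7)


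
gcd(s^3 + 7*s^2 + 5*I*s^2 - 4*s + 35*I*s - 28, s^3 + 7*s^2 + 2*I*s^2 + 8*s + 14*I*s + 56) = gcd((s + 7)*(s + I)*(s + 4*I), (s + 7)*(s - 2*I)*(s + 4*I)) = s^2 + s*(7 + 4*I) + 28*I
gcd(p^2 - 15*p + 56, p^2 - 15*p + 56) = p^2 - 15*p + 56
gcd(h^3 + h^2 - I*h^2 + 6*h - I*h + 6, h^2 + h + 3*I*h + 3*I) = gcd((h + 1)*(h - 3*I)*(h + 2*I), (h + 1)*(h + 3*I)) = h + 1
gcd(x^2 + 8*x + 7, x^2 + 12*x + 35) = x + 7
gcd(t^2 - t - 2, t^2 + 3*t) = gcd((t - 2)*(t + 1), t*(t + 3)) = 1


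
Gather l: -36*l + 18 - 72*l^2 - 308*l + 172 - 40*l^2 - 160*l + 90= -112*l^2 - 504*l + 280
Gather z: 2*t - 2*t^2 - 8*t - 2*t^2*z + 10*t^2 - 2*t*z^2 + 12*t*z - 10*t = 8*t^2 - 2*t*z^2 - 16*t + z*(-2*t^2 + 12*t)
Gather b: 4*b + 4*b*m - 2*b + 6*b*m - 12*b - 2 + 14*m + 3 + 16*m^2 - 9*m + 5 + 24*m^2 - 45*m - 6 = b*(10*m - 10) + 40*m^2 - 40*m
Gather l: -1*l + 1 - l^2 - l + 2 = -l^2 - 2*l + 3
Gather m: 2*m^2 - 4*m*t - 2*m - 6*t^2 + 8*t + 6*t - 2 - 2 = 2*m^2 + m*(-4*t - 2) - 6*t^2 + 14*t - 4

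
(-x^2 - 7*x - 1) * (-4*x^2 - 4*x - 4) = 4*x^4 + 32*x^3 + 36*x^2 + 32*x + 4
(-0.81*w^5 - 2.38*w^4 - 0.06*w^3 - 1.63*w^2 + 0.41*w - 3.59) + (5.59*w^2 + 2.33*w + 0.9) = -0.81*w^5 - 2.38*w^4 - 0.06*w^3 + 3.96*w^2 + 2.74*w - 2.69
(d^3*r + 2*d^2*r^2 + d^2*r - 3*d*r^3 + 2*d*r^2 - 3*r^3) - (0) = d^3*r + 2*d^2*r^2 + d^2*r - 3*d*r^3 + 2*d*r^2 - 3*r^3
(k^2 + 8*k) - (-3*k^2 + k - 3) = 4*k^2 + 7*k + 3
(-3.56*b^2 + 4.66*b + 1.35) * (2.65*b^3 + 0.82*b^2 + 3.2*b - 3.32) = -9.434*b^5 + 9.4298*b^4 - 3.9933*b^3 + 27.8382*b^2 - 11.1512*b - 4.482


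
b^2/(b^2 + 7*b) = b/(b + 7)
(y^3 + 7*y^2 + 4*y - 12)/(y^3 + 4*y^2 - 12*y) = (y^2 + y - 2)/(y*(y - 2))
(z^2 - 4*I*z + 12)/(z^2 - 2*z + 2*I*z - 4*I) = (z - 6*I)/(z - 2)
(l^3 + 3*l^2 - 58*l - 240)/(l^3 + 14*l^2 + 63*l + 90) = (l - 8)/(l + 3)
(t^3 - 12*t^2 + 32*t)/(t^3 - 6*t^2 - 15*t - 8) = t*(t - 4)/(t^2 + 2*t + 1)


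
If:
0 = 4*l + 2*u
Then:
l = -u/2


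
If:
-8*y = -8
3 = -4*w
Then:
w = -3/4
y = 1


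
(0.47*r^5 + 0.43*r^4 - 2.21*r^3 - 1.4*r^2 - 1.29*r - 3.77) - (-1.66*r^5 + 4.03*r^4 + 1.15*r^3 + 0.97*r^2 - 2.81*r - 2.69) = 2.13*r^5 - 3.6*r^4 - 3.36*r^3 - 2.37*r^2 + 1.52*r - 1.08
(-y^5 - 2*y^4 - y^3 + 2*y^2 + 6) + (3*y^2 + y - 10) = -y^5 - 2*y^4 - y^3 + 5*y^2 + y - 4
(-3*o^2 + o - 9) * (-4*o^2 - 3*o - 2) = 12*o^4 + 5*o^3 + 39*o^2 + 25*o + 18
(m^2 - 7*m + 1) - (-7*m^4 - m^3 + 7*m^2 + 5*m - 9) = 7*m^4 + m^3 - 6*m^2 - 12*m + 10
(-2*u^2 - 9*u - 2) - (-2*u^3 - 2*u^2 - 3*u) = 2*u^3 - 6*u - 2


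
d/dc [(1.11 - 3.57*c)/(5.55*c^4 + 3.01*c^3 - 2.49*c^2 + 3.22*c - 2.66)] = (59.4405*c^4 - 3.1506*c^3 - 18.9126*c^2 + 5.5278*c + 5.922)/(30.8025*c^8 + 33.411*c^7 - 18.5789*c^6 + 20.7522*c^5 - 3.9415*c^4 - 32.0488*c^3 + 23.6152*c^2 - 17.1304*c + 7.0756)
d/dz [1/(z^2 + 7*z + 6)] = (-2*z - 7)/(z^2 + 7*z + 6)^2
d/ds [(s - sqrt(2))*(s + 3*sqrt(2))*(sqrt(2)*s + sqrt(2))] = 3*sqrt(2)*s^2 + 2*sqrt(2)*s + 8*s - 6*sqrt(2) + 4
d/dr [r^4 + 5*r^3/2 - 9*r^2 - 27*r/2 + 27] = 4*r^3 + 15*r^2/2 - 18*r - 27/2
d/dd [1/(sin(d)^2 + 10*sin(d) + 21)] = -2*(sin(d) + 5)*cos(d)/(sin(d)^2 + 10*sin(d) + 21)^2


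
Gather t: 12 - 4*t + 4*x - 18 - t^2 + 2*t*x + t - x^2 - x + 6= -t^2 + t*(2*x - 3) - x^2 + 3*x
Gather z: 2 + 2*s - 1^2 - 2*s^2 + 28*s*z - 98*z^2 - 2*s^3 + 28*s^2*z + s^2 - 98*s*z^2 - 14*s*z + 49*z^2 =-2*s^3 - s^2 + 2*s + z^2*(-98*s - 49) + z*(28*s^2 + 14*s) + 1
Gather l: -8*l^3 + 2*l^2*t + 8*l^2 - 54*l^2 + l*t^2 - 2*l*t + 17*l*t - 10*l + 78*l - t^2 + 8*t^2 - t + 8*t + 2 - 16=-8*l^3 + l^2*(2*t - 46) + l*(t^2 + 15*t + 68) + 7*t^2 + 7*t - 14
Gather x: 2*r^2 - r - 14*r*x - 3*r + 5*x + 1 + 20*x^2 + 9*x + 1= 2*r^2 - 4*r + 20*x^2 + x*(14 - 14*r) + 2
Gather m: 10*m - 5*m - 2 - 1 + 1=5*m - 2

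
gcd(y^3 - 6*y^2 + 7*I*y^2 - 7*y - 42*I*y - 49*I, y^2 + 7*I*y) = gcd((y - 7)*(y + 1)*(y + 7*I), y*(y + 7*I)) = y + 7*I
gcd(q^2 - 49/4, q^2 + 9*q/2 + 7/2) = q + 7/2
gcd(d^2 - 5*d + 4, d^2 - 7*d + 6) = d - 1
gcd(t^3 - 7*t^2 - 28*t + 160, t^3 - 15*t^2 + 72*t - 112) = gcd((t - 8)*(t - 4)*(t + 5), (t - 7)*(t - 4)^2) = t - 4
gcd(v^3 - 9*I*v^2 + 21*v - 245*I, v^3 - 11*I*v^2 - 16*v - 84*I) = v - 7*I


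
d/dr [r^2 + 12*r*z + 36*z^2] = 2*r + 12*z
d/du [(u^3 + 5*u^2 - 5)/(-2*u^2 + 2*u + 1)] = (-2*u^4 + 4*u^3 + 13*u^2 - 10*u + 10)/(4*u^4 - 8*u^3 + 4*u + 1)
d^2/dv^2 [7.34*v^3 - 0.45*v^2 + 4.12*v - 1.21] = 44.04*v - 0.9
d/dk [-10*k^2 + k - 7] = 1 - 20*k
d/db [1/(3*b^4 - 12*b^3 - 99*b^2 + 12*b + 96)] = 2*(-2*b^3 + 6*b^2 + 33*b - 2)/(3*(b^4 - 4*b^3 - 33*b^2 + 4*b + 32)^2)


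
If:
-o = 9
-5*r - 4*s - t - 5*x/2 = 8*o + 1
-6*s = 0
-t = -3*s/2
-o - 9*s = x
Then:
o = -9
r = 97/10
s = 0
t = 0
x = 9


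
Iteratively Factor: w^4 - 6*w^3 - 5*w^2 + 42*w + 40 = (w - 5)*(w^3 - w^2 - 10*w - 8) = (w - 5)*(w - 4)*(w^2 + 3*w + 2) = (w - 5)*(w - 4)*(w + 2)*(w + 1)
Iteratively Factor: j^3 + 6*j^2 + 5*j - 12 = (j + 4)*(j^2 + 2*j - 3) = (j - 1)*(j + 4)*(j + 3)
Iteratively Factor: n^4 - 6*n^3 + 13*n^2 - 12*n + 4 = (n - 1)*(n^3 - 5*n^2 + 8*n - 4) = (n - 1)^2*(n^2 - 4*n + 4) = (n - 2)*(n - 1)^2*(n - 2)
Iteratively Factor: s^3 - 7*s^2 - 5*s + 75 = (s - 5)*(s^2 - 2*s - 15) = (s - 5)^2*(s + 3)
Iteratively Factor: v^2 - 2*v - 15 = (v - 5)*(v + 3)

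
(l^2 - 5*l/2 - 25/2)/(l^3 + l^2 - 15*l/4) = 2*(l - 5)/(l*(2*l - 3))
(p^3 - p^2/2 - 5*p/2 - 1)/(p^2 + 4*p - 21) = (2*p^3 - p^2 - 5*p - 2)/(2*(p^2 + 4*p - 21))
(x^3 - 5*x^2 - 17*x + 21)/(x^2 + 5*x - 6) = (x^2 - 4*x - 21)/(x + 6)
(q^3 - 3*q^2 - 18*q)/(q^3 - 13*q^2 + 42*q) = (q + 3)/(q - 7)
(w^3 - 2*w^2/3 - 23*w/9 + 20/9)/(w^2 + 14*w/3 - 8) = (3*w^2 + 2*w - 5)/(3*(w + 6))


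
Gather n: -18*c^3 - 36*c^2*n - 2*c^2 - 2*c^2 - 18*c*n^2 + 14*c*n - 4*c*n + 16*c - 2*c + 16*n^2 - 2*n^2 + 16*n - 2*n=-18*c^3 - 4*c^2 + 14*c + n^2*(14 - 18*c) + n*(-36*c^2 + 10*c + 14)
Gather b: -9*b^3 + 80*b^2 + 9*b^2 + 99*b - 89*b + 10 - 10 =-9*b^3 + 89*b^2 + 10*b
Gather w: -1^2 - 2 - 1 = -4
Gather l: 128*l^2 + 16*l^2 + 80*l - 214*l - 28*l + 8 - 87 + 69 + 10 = 144*l^2 - 162*l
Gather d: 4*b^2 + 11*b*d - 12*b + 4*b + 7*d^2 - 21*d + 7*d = 4*b^2 - 8*b + 7*d^2 + d*(11*b - 14)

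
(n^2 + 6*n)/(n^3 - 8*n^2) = (n + 6)/(n*(n - 8))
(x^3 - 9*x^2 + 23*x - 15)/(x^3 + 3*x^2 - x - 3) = (x^2 - 8*x + 15)/(x^2 + 4*x + 3)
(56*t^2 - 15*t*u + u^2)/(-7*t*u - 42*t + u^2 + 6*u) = (-8*t + u)/(u + 6)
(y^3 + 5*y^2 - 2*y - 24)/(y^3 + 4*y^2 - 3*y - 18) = (y + 4)/(y + 3)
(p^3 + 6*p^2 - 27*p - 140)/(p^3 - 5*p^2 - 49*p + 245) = (p + 4)/(p - 7)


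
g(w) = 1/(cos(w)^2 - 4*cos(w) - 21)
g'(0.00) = 0.00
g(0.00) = -0.04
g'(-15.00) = 0.01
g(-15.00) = -0.06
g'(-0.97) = 0.00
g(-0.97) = -0.04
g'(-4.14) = -0.01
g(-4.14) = -0.05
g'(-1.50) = 0.01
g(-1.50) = -0.05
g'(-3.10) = 0.00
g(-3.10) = -0.06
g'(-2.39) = 0.01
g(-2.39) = -0.06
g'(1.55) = -0.01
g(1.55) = -0.05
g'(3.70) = 0.01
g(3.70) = -0.06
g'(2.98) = -0.00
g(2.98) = -0.06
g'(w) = (2*sin(w)*cos(w) - 4*sin(w))/(cos(w)^2 - 4*cos(w) - 21)^2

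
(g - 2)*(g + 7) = g^2 + 5*g - 14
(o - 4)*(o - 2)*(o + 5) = o^3 - o^2 - 22*o + 40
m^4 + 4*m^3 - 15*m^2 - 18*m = m*(m - 3)*(m + 1)*(m + 6)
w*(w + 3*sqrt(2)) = w^2 + 3*sqrt(2)*w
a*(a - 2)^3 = a^4 - 6*a^3 + 12*a^2 - 8*a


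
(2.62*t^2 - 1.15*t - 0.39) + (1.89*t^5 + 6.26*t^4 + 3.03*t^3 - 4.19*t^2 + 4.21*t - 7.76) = 1.89*t^5 + 6.26*t^4 + 3.03*t^3 - 1.57*t^2 + 3.06*t - 8.15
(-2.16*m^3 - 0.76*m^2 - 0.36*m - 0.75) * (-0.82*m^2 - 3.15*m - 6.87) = 1.7712*m^5 + 7.4272*m^4 + 17.5284*m^3 + 6.9702*m^2 + 4.8357*m + 5.1525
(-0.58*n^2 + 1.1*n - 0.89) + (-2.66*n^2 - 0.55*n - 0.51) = -3.24*n^2 + 0.55*n - 1.4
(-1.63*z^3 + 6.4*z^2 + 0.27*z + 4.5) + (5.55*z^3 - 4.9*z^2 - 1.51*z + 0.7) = 3.92*z^3 + 1.5*z^2 - 1.24*z + 5.2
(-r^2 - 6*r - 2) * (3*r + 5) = -3*r^3 - 23*r^2 - 36*r - 10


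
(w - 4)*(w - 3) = w^2 - 7*w + 12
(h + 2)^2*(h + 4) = h^3 + 8*h^2 + 20*h + 16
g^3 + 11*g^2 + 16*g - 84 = (g - 2)*(g + 6)*(g + 7)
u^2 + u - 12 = (u - 3)*(u + 4)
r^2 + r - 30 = (r - 5)*(r + 6)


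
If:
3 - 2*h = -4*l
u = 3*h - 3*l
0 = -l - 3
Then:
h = -9/2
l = -3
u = -9/2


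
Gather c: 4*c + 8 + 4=4*c + 12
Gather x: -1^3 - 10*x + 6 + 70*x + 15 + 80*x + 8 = 140*x + 28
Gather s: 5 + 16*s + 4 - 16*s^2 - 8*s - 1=-16*s^2 + 8*s + 8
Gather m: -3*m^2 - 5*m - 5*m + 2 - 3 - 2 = -3*m^2 - 10*m - 3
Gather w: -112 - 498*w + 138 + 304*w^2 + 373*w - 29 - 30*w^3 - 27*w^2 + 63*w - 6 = -30*w^3 + 277*w^2 - 62*w - 9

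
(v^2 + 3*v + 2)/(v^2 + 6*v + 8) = (v + 1)/(v + 4)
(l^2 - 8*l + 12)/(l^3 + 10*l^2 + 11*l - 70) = (l - 6)/(l^2 + 12*l + 35)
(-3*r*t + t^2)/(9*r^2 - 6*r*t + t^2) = -t/(3*r - t)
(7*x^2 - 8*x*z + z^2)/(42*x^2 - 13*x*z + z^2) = (x - z)/(6*x - z)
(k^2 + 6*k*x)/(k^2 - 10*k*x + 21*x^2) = k*(k + 6*x)/(k^2 - 10*k*x + 21*x^2)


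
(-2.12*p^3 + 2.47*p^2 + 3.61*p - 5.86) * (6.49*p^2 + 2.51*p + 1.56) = -13.7588*p^5 + 10.7091*p^4 + 26.3214*p^3 - 25.1171*p^2 - 9.077*p - 9.1416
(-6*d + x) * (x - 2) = -6*d*x + 12*d + x^2 - 2*x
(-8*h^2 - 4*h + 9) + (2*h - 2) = -8*h^2 - 2*h + 7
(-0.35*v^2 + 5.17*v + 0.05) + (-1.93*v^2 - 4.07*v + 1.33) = -2.28*v^2 + 1.1*v + 1.38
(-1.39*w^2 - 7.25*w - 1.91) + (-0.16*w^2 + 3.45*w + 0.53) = -1.55*w^2 - 3.8*w - 1.38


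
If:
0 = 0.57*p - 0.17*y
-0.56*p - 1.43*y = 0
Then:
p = 0.00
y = 0.00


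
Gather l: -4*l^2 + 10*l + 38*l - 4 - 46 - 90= -4*l^2 + 48*l - 140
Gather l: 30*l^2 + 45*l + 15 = 30*l^2 + 45*l + 15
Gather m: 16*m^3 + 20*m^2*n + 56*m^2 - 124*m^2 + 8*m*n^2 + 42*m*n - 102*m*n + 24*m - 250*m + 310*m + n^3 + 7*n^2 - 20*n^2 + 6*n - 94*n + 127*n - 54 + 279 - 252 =16*m^3 + m^2*(20*n - 68) + m*(8*n^2 - 60*n + 84) + n^3 - 13*n^2 + 39*n - 27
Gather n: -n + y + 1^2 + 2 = -n + y + 3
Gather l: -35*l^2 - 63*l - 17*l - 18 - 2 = -35*l^2 - 80*l - 20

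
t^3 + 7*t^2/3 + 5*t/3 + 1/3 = (t + 1/3)*(t + 1)^2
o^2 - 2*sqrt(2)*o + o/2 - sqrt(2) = (o + 1/2)*(o - 2*sqrt(2))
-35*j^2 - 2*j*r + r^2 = (-7*j + r)*(5*j + r)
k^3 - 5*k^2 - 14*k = k*(k - 7)*(k + 2)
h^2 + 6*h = h*(h + 6)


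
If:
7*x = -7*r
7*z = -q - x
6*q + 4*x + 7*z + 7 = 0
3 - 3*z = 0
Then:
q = 7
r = 14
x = -14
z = 1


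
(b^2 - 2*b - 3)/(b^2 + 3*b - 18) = (b + 1)/(b + 6)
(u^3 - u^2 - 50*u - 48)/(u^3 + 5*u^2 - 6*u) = (u^2 - 7*u - 8)/(u*(u - 1))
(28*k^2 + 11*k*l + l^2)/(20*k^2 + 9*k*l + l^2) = (7*k + l)/(5*k + l)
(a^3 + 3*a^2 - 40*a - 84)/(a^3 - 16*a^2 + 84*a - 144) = (a^2 + 9*a + 14)/(a^2 - 10*a + 24)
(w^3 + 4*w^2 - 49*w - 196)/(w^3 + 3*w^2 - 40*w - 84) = (w^2 - 3*w - 28)/(w^2 - 4*w - 12)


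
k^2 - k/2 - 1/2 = (k - 1)*(k + 1/2)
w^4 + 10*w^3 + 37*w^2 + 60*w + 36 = (w + 2)^2*(w + 3)^2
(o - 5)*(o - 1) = o^2 - 6*o + 5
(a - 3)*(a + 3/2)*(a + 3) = a^3 + 3*a^2/2 - 9*a - 27/2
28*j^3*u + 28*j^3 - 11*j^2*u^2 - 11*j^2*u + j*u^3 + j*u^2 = (-7*j + u)*(-4*j + u)*(j*u + j)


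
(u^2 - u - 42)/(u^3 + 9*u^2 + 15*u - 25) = (u^2 - u - 42)/(u^3 + 9*u^2 + 15*u - 25)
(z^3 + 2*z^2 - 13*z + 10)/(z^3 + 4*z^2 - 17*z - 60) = (z^2 - 3*z + 2)/(z^2 - z - 12)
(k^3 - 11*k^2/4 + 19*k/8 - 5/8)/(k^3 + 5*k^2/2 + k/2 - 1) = (4*k^2 - 9*k + 5)/(4*(k^2 + 3*k + 2))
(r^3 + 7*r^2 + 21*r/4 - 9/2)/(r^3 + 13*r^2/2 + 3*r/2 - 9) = (r - 1/2)/(r - 1)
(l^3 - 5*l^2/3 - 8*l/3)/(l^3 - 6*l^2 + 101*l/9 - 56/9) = 3*l*(l + 1)/(3*l^2 - 10*l + 7)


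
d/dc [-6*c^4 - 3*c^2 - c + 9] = -24*c^3 - 6*c - 1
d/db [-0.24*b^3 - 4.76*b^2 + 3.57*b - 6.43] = -0.72*b^2 - 9.52*b + 3.57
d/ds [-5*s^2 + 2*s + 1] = 2 - 10*s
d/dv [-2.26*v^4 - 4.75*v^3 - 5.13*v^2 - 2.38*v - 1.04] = -9.04*v^3 - 14.25*v^2 - 10.26*v - 2.38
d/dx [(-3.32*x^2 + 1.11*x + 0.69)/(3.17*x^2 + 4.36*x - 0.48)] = (-17.9939*x^2 - 1.1874*x - 3.5412)/(10.0489*x^4 + 27.6424*x^3 + 15.9664*x^2 - 4.1856*x + 0.2304)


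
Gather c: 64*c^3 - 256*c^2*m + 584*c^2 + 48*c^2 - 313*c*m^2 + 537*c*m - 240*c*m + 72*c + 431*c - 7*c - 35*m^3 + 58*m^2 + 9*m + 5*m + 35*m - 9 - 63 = 64*c^3 + c^2*(632 - 256*m) + c*(-313*m^2 + 297*m + 496) - 35*m^3 + 58*m^2 + 49*m - 72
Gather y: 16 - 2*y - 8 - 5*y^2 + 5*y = -5*y^2 + 3*y + 8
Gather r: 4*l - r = 4*l - r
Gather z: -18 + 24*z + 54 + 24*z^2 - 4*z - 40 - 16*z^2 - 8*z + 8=8*z^2 + 12*z + 4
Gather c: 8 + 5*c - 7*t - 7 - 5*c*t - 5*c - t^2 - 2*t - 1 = -5*c*t - t^2 - 9*t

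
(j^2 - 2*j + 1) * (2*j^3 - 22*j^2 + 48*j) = 2*j^5 - 26*j^4 + 94*j^3 - 118*j^2 + 48*j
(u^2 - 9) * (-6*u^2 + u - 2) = -6*u^4 + u^3 + 52*u^2 - 9*u + 18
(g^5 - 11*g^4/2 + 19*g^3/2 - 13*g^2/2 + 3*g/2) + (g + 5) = g^5 - 11*g^4/2 + 19*g^3/2 - 13*g^2/2 + 5*g/2 + 5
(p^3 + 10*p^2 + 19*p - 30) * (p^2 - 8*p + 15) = p^5 + 2*p^4 - 46*p^3 - 32*p^2 + 525*p - 450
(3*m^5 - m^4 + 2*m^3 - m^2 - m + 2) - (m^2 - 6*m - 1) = 3*m^5 - m^4 + 2*m^3 - 2*m^2 + 5*m + 3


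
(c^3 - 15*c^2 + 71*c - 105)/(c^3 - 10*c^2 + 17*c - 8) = (c^3 - 15*c^2 + 71*c - 105)/(c^3 - 10*c^2 + 17*c - 8)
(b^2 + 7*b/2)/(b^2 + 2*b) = (b + 7/2)/(b + 2)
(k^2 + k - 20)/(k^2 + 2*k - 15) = (k - 4)/(k - 3)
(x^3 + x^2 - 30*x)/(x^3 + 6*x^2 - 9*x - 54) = x*(x - 5)/(x^2 - 9)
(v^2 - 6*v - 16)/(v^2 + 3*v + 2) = (v - 8)/(v + 1)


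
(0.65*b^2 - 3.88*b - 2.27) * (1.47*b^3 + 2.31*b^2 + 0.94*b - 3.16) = 0.9555*b^5 - 4.2021*b^4 - 11.6887*b^3 - 10.9449*b^2 + 10.127*b + 7.1732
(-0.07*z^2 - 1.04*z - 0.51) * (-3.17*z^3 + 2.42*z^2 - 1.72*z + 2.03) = 0.2219*z^5 + 3.1274*z^4 - 0.7797*z^3 + 0.4125*z^2 - 1.234*z - 1.0353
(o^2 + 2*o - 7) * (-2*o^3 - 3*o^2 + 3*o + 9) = -2*o^5 - 7*o^4 + 11*o^3 + 36*o^2 - 3*o - 63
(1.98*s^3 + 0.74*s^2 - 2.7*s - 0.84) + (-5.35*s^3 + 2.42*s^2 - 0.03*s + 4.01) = -3.37*s^3 + 3.16*s^2 - 2.73*s + 3.17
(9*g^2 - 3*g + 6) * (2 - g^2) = -9*g^4 + 3*g^3 + 12*g^2 - 6*g + 12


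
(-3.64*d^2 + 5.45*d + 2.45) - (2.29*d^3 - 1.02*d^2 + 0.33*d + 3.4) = -2.29*d^3 - 2.62*d^2 + 5.12*d - 0.95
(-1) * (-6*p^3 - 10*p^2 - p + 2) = 6*p^3 + 10*p^2 + p - 2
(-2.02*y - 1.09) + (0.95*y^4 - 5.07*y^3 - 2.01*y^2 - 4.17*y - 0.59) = 0.95*y^4 - 5.07*y^3 - 2.01*y^2 - 6.19*y - 1.68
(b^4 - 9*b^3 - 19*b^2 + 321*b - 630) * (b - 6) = b^5 - 15*b^4 + 35*b^3 + 435*b^2 - 2556*b + 3780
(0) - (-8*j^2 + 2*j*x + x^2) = 8*j^2 - 2*j*x - x^2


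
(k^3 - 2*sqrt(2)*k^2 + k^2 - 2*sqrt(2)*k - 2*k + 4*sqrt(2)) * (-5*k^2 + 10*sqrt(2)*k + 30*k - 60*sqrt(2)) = -5*k^5 + 25*k^4 + 20*sqrt(2)*k^4 - 100*sqrt(2)*k^3 - 160*sqrt(2)*k^2 + 140*k^2 + 320*k + 240*sqrt(2)*k - 480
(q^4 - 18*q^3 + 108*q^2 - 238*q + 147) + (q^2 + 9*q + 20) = q^4 - 18*q^3 + 109*q^2 - 229*q + 167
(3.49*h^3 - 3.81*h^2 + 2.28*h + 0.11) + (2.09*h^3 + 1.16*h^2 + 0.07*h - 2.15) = 5.58*h^3 - 2.65*h^2 + 2.35*h - 2.04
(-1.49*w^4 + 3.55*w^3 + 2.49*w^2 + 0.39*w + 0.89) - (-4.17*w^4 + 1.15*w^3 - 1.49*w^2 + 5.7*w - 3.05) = 2.68*w^4 + 2.4*w^3 + 3.98*w^2 - 5.31*w + 3.94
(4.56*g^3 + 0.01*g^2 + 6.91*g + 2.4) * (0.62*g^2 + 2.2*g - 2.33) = 2.8272*g^5 + 10.0382*g^4 - 6.3186*g^3 + 16.6667*g^2 - 10.8203*g - 5.592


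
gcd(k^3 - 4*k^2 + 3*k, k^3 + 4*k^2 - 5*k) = k^2 - k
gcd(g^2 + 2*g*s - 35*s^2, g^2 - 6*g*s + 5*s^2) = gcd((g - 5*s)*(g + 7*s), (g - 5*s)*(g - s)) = -g + 5*s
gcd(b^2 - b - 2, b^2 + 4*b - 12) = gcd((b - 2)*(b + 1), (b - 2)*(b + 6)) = b - 2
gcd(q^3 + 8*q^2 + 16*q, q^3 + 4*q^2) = q^2 + 4*q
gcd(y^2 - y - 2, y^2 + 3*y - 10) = y - 2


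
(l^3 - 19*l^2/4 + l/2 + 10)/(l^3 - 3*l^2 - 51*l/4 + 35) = (4*l^2 - 3*l - 10)/(4*l^2 + 4*l - 35)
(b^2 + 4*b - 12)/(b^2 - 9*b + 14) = (b + 6)/(b - 7)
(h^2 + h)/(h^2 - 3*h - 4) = h/(h - 4)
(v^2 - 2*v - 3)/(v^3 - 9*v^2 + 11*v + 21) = 1/(v - 7)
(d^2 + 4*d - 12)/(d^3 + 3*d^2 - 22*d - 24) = (d - 2)/(d^2 - 3*d - 4)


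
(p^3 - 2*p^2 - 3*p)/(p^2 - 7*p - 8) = p*(p - 3)/(p - 8)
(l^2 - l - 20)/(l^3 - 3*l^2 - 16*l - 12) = (-l^2 + l + 20)/(-l^3 + 3*l^2 + 16*l + 12)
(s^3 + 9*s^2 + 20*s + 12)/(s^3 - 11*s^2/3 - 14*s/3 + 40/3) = 3*(s^2 + 7*s + 6)/(3*s^2 - 17*s + 20)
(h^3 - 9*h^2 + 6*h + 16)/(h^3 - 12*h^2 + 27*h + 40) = (h - 2)/(h - 5)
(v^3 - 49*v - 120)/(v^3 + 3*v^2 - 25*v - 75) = (v - 8)/(v - 5)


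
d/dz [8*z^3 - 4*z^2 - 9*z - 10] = 24*z^2 - 8*z - 9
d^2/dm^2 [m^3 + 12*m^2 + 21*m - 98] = 6*m + 24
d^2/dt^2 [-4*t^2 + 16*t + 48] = -8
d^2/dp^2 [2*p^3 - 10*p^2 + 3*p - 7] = 12*p - 20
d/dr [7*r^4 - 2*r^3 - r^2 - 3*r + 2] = 28*r^3 - 6*r^2 - 2*r - 3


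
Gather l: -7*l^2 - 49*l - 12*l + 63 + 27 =-7*l^2 - 61*l + 90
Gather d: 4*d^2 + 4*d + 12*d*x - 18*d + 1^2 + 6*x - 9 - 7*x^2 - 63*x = 4*d^2 + d*(12*x - 14) - 7*x^2 - 57*x - 8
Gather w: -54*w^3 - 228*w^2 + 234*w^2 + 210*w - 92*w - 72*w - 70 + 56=-54*w^3 + 6*w^2 + 46*w - 14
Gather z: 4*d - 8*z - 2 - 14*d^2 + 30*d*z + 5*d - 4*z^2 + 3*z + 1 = -14*d^2 + 9*d - 4*z^2 + z*(30*d - 5) - 1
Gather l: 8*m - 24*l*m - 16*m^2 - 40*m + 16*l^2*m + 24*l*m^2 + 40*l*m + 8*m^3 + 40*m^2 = 16*l^2*m + l*(24*m^2 + 16*m) + 8*m^3 + 24*m^2 - 32*m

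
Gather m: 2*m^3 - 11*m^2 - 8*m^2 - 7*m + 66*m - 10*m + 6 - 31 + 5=2*m^3 - 19*m^2 + 49*m - 20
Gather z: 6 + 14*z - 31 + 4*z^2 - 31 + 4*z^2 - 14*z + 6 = 8*z^2 - 50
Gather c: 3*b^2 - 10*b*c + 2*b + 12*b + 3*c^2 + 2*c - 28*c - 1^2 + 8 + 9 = 3*b^2 + 14*b + 3*c^2 + c*(-10*b - 26) + 16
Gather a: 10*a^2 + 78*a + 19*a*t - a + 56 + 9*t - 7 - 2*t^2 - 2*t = 10*a^2 + a*(19*t + 77) - 2*t^2 + 7*t + 49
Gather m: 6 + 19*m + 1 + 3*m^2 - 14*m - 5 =3*m^2 + 5*m + 2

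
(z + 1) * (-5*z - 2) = -5*z^2 - 7*z - 2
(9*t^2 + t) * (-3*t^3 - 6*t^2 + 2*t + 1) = -27*t^5 - 57*t^4 + 12*t^3 + 11*t^2 + t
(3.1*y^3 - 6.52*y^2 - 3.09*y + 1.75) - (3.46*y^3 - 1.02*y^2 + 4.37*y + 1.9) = -0.36*y^3 - 5.5*y^2 - 7.46*y - 0.15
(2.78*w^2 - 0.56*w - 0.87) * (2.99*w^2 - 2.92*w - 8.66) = 8.3122*w^4 - 9.792*w^3 - 25.0409*w^2 + 7.39*w + 7.5342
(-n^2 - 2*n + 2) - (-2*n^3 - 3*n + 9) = 2*n^3 - n^2 + n - 7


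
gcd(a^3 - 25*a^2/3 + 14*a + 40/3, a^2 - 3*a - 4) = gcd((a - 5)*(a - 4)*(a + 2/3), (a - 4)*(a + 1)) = a - 4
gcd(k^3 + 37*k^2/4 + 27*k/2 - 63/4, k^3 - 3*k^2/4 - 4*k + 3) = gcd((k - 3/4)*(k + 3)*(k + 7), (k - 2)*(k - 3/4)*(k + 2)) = k - 3/4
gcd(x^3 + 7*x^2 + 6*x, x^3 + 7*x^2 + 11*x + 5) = x + 1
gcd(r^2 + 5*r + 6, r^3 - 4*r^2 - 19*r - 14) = r + 2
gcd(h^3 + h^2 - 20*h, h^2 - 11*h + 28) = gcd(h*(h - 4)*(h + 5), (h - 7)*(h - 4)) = h - 4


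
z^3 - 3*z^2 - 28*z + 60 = (z - 6)*(z - 2)*(z + 5)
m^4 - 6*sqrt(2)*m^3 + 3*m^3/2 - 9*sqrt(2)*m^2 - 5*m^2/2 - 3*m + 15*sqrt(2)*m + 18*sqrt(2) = (m - 3/2)*(m + 1)*(m + 2)*(m - 6*sqrt(2))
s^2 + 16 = (s - 4*I)*(s + 4*I)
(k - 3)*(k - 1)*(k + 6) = k^3 + 2*k^2 - 21*k + 18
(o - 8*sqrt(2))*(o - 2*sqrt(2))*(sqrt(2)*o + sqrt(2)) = sqrt(2)*o^3 - 20*o^2 + sqrt(2)*o^2 - 20*o + 32*sqrt(2)*o + 32*sqrt(2)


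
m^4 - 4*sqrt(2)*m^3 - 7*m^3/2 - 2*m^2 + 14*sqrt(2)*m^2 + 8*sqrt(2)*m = m*(m - 4)*(m + 1/2)*(m - 4*sqrt(2))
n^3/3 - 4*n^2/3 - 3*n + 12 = (n/3 + 1)*(n - 4)*(n - 3)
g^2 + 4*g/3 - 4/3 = (g - 2/3)*(g + 2)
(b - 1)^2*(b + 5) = b^3 + 3*b^2 - 9*b + 5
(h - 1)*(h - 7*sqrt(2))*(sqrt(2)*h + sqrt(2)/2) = sqrt(2)*h^3 - 14*h^2 - sqrt(2)*h^2/2 - sqrt(2)*h/2 + 7*h + 7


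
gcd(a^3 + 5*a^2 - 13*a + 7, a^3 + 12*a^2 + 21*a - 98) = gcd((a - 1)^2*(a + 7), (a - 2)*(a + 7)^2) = a + 7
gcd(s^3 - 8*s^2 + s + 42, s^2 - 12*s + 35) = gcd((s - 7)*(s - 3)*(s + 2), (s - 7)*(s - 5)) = s - 7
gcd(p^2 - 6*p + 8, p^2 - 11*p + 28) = p - 4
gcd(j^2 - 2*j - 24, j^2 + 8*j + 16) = j + 4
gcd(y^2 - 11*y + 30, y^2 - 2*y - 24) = y - 6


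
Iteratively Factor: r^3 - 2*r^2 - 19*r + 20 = (r - 5)*(r^2 + 3*r - 4) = (r - 5)*(r - 1)*(r + 4)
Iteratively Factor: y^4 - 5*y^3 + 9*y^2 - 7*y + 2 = (y - 1)*(y^3 - 4*y^2 + 5*y - 2) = (y - 1)^2*(y^2 - 3*y + 2) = (y - 1)^3*(y - 2)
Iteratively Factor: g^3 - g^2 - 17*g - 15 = (g + 3)*(g^2 - 4*g - 5) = (g - 5)*(g + 3)*(g + 1)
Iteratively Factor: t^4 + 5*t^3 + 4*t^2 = (t)*(t^3 + 5*t^2 + 4*t) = t^2*(t^2 + 5*t + 4) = t^2*(t + 4)*(t + 1)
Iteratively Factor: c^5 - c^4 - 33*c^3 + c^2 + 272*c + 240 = (c - 4)*(c^4 + 3*c^3 - 21*c^2 - 83*c - 60) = (c - 4)*(c + 1)*(c^3 + 2*c^2 - 23*c - 60) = (c - 4)*(c + 1)*(c + 4)*(c^2 - 2*c - 15) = (c - 4)*(c + 1)*(c + 3)*(c + 4)*(c - 5)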